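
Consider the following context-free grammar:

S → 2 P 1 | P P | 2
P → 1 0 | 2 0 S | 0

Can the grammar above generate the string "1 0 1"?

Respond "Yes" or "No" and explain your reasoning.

No - no valid derivation exists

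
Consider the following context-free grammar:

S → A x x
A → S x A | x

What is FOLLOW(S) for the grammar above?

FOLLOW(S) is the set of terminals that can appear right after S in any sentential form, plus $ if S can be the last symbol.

We compute FOLLOW(S) using the standard algorithm.
FOLLOW(S) starts with {$}.
FIRST(A) = {x}
FIRST(S) = {x}
FOLLOW(A) = {x}
FOLLOW(S) = {$, x}
Therefore, FOLLOW(S) = {$, x}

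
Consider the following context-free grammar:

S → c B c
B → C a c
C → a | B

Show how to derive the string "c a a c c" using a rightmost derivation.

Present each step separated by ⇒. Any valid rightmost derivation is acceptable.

S ⇒ c B c ⇒ c C a c c ⇒ c a a c c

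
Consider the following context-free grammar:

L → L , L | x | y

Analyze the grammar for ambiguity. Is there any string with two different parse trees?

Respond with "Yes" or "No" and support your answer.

Yes - the string 'x , x , x , y , y , x' has two distinct parse trees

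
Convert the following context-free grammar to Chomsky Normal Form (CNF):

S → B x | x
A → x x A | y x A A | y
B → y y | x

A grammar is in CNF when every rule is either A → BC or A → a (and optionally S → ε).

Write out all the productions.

TX → x; S → x; TY → y; A → y; B → x; S → B TX; A → TX X0; X0 → TX A; A → TY X1; X1 → TX X2; X2 → A A; B → TY TY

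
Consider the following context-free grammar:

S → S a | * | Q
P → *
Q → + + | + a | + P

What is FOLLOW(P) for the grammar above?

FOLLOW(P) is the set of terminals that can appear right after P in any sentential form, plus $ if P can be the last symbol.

We compute FOLLOW(P) using the standard algorithm.
FOLLOW(S) starts with {$}.
FIRST(P) = {*}
FIRST(Q) = {+}
FIRST(S) = {*, +}
FOLLOW(P) = {$, a}
FOLLOW(Q) = {$, a}
FOLLOW(S) = {$, a}
Therefore, FOLLOW(P) = {$, a}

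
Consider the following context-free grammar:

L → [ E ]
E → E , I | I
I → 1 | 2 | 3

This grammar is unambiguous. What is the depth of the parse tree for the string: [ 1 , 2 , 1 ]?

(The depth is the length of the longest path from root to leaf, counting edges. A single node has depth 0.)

5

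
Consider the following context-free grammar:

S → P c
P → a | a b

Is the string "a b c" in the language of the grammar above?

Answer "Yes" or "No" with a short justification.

Yes - a valid derivation exists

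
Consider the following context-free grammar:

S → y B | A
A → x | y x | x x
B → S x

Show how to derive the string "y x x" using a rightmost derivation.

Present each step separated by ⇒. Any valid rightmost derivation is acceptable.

S ⇒ y B ⇒ y S x ⇒ y A x ⇒ y x x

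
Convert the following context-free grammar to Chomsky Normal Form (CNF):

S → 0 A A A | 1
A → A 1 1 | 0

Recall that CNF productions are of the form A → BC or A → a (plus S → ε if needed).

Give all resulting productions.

T0 → 0; S → 1; T1 → 1; A → 0; S → T0 X0; X0 → A X1; X1 → A A; A → A X2; X2 → T1 T1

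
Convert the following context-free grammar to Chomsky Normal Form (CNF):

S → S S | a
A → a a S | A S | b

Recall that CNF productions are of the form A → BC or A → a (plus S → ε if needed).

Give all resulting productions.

S → a; TA → a; A → b; S → S S; A → TA X0; X0 → TA S; A → A S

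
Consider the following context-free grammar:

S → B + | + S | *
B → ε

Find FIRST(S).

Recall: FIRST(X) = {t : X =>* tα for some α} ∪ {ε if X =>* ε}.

We compute FIRST(S) using the standard algorithm.
FIRST(B) = {ε}
FIRST(S) = {*, +}
Therefore, FIRST(S) = {*, +}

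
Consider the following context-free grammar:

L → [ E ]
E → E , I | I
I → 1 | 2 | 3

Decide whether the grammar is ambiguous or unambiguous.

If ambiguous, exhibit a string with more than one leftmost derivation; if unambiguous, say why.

Unambiguous - every string in the language has a unique leftmost derivation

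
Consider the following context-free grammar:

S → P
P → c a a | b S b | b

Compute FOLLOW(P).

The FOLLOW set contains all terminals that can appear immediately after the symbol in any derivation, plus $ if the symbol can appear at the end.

We compute FOLLOW(P) using the standard algorithm.
FOLLOW(S) starts with {$}.
FIRST(P) = {b, c}
FIRST(S) = {b, c}
FOLLOW(P) = {$, b}
FOLLOW(S) = {$, b}
Therefore, FOLLOW(P) = {$, b}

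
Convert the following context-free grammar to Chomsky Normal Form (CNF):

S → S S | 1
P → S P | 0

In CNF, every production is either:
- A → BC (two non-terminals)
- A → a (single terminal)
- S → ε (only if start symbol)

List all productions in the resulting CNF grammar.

S → 1; P → 0; S → S S; P → S P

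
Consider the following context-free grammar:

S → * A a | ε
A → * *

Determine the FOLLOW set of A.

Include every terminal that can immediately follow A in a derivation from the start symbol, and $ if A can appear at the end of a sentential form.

We compute FOLLOW(A) using the standard algorithm.
FOLLOW(S) starts with {$}.
FIRST(A) = {*}
FIRST(S) = {*, ε}
FOLLOW(A) = {a}
FOLLOW(S) = {$}
Therefore, FOLLOW(A) = {a}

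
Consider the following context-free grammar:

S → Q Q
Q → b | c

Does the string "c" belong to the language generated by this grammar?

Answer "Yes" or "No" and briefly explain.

No - no valid derivation exists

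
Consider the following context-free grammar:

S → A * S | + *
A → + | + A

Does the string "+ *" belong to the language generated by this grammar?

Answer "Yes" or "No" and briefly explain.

Yes - a valid derivation exists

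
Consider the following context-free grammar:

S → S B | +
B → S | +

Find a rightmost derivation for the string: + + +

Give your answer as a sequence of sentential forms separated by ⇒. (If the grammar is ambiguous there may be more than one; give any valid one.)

S ⇒ S B ⇒ S + ⇒ S B + ⇒ S + + ⇒ + + +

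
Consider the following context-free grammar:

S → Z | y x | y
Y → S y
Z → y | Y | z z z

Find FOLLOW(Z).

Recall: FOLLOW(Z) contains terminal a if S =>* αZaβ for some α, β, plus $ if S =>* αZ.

We compute FOLLOW(Z) using the standard algorithm.
FOLLOW(S) starts with {$}.
FIRST(S) = {y, z}
FIRST(Y) = {y, z}
FIRST(Z) = {y, z}
FOLLOW(S) = {$, y}
FOLLOW(Y) = {$, y}
FOLLOW(Z) = {$, y}
Therefore, FOLLOW(Z) = {$, y}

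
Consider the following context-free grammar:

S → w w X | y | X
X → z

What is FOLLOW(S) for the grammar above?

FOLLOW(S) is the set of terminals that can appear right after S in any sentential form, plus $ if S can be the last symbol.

We compute FOLLOW(S) using the standard algorithm.
FOLLOW(S) starts with {$}.
FIRST(S) = {w, y, z}
FIRST(X) = {z}
FOLLOW(S) = {$}
FOLLOW(X) = {$}
Therefore, FOLLOW(S) = {$}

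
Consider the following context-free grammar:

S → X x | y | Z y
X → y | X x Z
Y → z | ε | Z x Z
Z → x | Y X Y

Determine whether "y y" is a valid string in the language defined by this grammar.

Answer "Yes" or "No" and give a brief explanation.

Yes - a valid derivation exists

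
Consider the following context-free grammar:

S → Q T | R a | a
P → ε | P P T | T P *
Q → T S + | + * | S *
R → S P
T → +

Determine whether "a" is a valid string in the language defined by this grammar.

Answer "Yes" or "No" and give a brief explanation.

Yes - a valid derivation exists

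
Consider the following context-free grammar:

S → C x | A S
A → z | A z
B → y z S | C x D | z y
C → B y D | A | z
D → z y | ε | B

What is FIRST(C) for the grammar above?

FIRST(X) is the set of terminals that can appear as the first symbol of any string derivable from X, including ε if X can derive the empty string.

We compute FIRST(C) using the standard algorithm.
FIRST(A) = {z}
FIRST(B) = {y, z}
FIRST(C) = {y, z}
FIRST(D) = {y, z, ε}
FIRST(S) = {y, z}
Therefore, FIRST(C) = {y, z}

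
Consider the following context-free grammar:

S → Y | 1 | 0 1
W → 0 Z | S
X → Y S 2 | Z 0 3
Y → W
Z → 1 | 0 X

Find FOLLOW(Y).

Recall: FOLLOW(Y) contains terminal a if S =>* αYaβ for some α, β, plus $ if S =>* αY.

We compute FOLLOW(Y) using the standard algorithm.
FOLLOW(S) starts with {$}.
FIRST(S) = {0, 1}
FIRST(W) = {0, 1}
FIRST(X) = {0, 1}
FIRST(Y) = {0, 1}
FIRST(Z) = {0, 1}
FOLLOW(S) = {$, 0, 1, 2}
FOLLOW(W) = {$, 0, 1, 2}
FOLLOW(X) = {$, 0, 1, 2}
FOLLOW(Y) = {$, 0, 1, 2}
FOLLOW(Z) = {$, 0, 1, 2}
Therefore, FOLLOW(Y) = {$, 0, 1, 2}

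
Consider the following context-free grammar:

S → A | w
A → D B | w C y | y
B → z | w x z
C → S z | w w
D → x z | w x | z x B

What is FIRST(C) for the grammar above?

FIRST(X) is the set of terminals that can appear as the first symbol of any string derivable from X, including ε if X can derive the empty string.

We compute FIRST(C) using the standard algorithm.
FIRST(A) = {w, x, y, z}
FIRST(B) = {w, z}
FIRST(C) = {w, x, y, z}
FIRST(D) = {w, x, z}
FIRST(S) = {w, x, y, z}
Therefore, FIRST(C) = {w, x, y, z}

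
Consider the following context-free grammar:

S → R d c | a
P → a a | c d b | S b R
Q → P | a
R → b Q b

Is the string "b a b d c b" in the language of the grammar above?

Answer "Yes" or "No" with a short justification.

No - no valid derivation exists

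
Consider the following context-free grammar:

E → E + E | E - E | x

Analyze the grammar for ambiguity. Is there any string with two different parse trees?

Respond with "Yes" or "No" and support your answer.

Yes - the string 'x - x + x - x' has two distinct parse trees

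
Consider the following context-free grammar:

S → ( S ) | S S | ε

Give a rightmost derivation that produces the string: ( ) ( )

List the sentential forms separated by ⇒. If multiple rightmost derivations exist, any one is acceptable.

S ⇒ S S ⇒ S ( S ) ⇒ S ( ) ⇒ ( S ) ( ) ⇒ ( ) ( )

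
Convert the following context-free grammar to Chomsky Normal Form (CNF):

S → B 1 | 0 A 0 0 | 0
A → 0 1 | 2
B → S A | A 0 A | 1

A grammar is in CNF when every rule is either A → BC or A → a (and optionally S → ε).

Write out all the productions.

T1 → 1; T0 → 0; S → 0; A → 2; B → 1; S → B T1; S → T0 X0; X0 → A X1; X1 → T0 T0; A → T0 T1; B → S A; B → A X2; X2 → T0 A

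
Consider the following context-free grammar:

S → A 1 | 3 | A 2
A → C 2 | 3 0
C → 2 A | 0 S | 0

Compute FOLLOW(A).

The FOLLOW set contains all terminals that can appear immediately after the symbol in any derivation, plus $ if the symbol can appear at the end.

We compute FOLLOW(A) using the standard algorithm.
FOLLOW(S) starts with {$}.
FIRST(A) = {0, 2, 3}
FIRST(C) = {0, 2}
FIRST(S) = {0, 2, 3}
FOLLOW(A) = {1, 2}
FOLLOW(C) = {2}
FOLLOW(S) = {$, 2}
Therefore, FOLLOW(A) = {1, 2}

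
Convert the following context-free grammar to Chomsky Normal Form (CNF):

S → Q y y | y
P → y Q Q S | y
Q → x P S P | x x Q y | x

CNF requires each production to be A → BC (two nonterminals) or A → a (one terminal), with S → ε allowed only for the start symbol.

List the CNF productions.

TY → y; S → y; P → y; TX → x; Q → x; S → Q X0; X0 → TY TY; P → TY X1; X1 → Q X2; X2 → Q S; Q → TX X3; X3 → P X4; X4 → S P; Q → TX X5; X5 → TX X6; X6 → Q TY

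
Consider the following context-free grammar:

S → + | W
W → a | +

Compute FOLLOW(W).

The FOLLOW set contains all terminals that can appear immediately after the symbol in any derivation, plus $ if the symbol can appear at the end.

We compute FOLLOW(W) using the standard algorithm.
FOLLOW(S) starts with {$}.
FIRST(S) = {+, a}
FIRST(W) = {+, a}
FOLLOW(S) = {$}
FOLLOW(W) = {$}
Therefore, FOLLOW(W) = {$}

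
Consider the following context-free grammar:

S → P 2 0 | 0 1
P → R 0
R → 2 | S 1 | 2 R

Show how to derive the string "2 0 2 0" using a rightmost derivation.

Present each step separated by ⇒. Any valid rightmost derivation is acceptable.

S ⇒ P 2 0 ⇒ R 0 2 0 ⇒ 2 0 2 0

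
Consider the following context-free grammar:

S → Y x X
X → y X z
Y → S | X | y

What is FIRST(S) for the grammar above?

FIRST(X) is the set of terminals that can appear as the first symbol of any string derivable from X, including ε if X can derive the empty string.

We compute FIRST(S) using the standard algorithm.
FIRST(S) = {y}
FIRST(X) = {y}
FIRST(Y) = {y}
Therefore, FIRST(S) = {y}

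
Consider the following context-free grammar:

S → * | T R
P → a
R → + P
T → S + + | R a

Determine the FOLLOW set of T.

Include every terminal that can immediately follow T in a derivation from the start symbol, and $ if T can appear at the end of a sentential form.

We compute FOLLOW(T) using the standard algorithm.
FOLLOW(S) starts with {$}.
FIRST(P) = {a}
FIRST(R) = {+}
FIRST(S) = {*, +}
FIRST(T) = {*, +}
FOLLOW(P) = {$, +, a}
FOLLOW(R) = {$, +, a}
FOLLOW(S) = {$, +}
FOLLOW(T) = {+}
Therefore, FOLLOW(T) = {+}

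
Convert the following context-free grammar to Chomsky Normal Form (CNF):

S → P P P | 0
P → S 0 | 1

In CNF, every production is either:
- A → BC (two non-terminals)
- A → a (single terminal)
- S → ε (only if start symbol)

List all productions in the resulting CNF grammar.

S → 0; T0 → 0; P → 1; S → P X0; X0 → P P; P → S T0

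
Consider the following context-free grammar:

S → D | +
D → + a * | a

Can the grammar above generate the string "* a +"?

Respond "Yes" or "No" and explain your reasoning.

No - no valid derivation exists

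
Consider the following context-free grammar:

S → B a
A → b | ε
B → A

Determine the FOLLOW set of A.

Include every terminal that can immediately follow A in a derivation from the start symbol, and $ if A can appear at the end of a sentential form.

We compute FOLLOW(A) using the standard algorithm.
FOLLOW(S) starts with {$}.
FIRST(A) = {b, ε}
FIRST(B) = {b, ε}
FIRST(S) = {a, b}
FOLLOW(A) = {a}
FOLLOW(B) = {a}
FOLLOW(S) = {$}
Therefore, FOLLOW(A) = {a}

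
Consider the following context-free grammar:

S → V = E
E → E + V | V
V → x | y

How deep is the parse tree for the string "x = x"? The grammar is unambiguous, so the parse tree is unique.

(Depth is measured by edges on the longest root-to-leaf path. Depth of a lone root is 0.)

3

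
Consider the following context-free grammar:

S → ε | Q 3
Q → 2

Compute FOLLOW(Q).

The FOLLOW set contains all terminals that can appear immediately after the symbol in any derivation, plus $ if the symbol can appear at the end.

We compute FOLLOW(Q) using the standard algorithm.
FOLLOW(S) starts with {$}.
FIRST(Q) = {2}
FIRST(S) = {2, ε}
FOLLOW(Q) = {3}
FOLLOW(S) = {$}
Therefore, FOLLOW(Q) = {3}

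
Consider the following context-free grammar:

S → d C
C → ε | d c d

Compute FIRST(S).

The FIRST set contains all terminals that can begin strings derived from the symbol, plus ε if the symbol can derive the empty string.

We compute FIRST(S) using the standard algorithm.
FIRST(C) = {d, ε}
FIRST(S) = {d}
Therefore, FIRST(S) = {d}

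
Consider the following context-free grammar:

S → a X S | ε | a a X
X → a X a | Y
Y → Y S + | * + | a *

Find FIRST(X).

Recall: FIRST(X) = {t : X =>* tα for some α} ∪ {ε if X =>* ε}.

We compute FIRST(X) using the standard algorithm.
FIRST(S) = {a, ε}
FIRST(X) = {*, a}
FIRST(Y) = {*, a}
Therefore, FIRST(X) = {*, a}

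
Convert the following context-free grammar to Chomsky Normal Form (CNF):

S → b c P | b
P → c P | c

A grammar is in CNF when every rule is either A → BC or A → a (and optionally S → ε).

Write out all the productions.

TB → b; TC → c; S → b; P → c; S → TB X0; X0 → TC P; P → TC P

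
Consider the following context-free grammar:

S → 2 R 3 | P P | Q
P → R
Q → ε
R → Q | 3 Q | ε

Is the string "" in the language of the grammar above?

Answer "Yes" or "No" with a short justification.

Yes - a valid derivation exists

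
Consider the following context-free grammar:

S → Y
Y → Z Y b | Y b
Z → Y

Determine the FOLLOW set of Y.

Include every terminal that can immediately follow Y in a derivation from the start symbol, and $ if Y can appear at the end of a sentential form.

We compute FOLLOW(Y) using the standard algorithm.
FOLLOW(S) starts with {$}.
FIRST(S) = {}
FIRST(Y) = {}
FIRST(Z) = {}
FOLLOW(S) = {$}
FOLLOW(Y) = {$, b}
FOLLOW(Z) = {}
Therefore, FOLLOW(Y) = {$, b}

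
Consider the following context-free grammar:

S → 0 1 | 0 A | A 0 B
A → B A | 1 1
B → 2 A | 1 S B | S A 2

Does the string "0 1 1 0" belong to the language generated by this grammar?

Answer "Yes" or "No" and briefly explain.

No - no valid derivation exists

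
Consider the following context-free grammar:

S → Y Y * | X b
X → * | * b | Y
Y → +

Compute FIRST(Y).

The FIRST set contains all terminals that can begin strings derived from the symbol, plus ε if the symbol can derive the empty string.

We compute FIRST(Y) using the standard algorithm.
FIRST(S) = {*, +}
FIRST(X) = {*, +}
FIRST(Y) = {+}
Therefore, FIRST(Y) = {+}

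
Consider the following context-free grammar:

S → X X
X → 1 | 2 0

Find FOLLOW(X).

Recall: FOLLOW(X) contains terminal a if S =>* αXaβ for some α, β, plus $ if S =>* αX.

We compute FOLLOW(X) using the standard algorithm.
FOLLOW(S) starts with {$}.
FIRST(S) = {1, 2}
FIRST(X) = {1, 2}
FOLLOW(S) = {$}
FOLLOW(X) = {$, 1, 2}
Therefore, FOLLOW(X) = {$, 1, 2}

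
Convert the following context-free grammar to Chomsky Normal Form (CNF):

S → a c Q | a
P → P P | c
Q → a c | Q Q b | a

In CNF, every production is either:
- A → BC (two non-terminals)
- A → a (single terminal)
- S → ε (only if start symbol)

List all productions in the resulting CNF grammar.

TA → a; TC → c; S → a; P → c; TB → b; Q → a; S → TA X0; X0 → TC Q; P → P P; Q → TA TC; Q → Q X1; X1 → Q TB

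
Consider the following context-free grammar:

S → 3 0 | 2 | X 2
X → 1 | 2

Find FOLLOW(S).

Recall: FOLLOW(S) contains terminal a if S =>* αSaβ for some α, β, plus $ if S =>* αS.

We compute FOLLOW(S) using the standard algorithm.
FOLLOW(S) starts with {$}.
FIRST(S) = {1, 2, 3}
FIRST(X) = {1, 2}
FOLLOW(S) = {$}
FOLLOW(X) = {2}
Therefore, FOLLOW(S) = {$}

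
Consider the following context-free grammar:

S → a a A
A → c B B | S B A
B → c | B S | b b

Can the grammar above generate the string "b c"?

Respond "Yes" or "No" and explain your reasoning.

No - no valid derivation exists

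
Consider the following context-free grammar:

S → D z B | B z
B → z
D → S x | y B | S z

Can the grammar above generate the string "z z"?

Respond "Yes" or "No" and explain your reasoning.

Yes - a valid derivation exists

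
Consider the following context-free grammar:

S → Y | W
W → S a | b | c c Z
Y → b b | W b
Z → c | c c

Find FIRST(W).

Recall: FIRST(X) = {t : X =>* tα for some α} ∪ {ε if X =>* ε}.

We compute FIRST(W) using the standard algorithm.
FIRST(S) = {b, c}
FIRST(W) = {b, c}
FIRST(Y) = {b, c}
FIRST(Z) = {c}
Therefore, FIRST(W) = {b, c}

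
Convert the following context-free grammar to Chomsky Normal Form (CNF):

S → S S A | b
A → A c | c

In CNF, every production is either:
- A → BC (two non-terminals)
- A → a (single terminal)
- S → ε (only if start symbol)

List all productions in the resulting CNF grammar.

S → b; TC → c; A → c; S → S X0; X0 → S A; A → A TC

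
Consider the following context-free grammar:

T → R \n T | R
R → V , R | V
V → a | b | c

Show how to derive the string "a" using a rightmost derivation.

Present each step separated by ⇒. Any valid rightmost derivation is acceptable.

T ⇒ R ⇒ V ⇒ a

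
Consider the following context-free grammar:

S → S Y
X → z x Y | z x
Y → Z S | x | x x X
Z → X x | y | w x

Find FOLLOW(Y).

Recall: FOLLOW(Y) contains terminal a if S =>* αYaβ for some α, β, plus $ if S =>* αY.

We compute FOLLOW(Y) using the standard algorithm.
FOLLOW(S) starts with {$}.
FIRST(S) = {}
FIRST(X) = {z}
FIRST(Y) = {w, x, y, z}
FIRST(Z) = {w, y, z}
FOLLOW(S) = {$, w, x, y, z}
FOLLOW(X) = {$, w, x, y, z}
FOLLOW(Y) = {$, w, x, y, z}
FOLLOW(Z) = {}
Therefore, FOLLOW(Y) = {$, w, x, y, z}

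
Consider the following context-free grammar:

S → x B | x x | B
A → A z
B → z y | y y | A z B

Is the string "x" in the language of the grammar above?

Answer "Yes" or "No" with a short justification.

No - no valid derivation exists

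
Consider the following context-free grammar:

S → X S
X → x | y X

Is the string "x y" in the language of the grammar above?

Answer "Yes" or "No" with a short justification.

No - no valid derivation exists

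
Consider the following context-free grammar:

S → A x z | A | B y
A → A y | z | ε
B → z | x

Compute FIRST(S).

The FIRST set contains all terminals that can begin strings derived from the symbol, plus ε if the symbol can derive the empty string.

We compute FIRST(S) using the standard algorithm.
FIRST(A) = {y, z, ε}
FIRST(B) = {x, z}
FIRST(S) = {x, y, z, ε}
Therefore, FIRST(S) = {x, y, z, ε}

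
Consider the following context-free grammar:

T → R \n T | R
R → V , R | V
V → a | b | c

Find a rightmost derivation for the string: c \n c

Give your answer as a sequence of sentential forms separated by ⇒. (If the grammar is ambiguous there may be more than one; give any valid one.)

T ⇒ R \n T ⇒ R \n R ⇒ R \n V ⇒ R \n c ⇒ V \n c ⇒ c \n c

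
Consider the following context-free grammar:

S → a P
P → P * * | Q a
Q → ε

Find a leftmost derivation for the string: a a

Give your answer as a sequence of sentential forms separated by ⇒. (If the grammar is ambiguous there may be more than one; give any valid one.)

S ⇒ a P ⇒ a Q a ⇒ a a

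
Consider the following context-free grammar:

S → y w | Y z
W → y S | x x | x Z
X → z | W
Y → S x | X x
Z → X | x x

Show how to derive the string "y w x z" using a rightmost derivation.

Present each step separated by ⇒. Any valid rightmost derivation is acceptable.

S ⇒ Y z ⇒ S x z ⇒ y w x z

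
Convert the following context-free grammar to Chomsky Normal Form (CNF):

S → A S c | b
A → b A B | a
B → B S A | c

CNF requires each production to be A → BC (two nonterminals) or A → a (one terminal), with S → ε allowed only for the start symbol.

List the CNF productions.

TC → c; S → b; TB → b; A → a; B → c; S → A X0; X0 → S TC; A → TB X1; X1 → A B; B → B X2; X2 → S A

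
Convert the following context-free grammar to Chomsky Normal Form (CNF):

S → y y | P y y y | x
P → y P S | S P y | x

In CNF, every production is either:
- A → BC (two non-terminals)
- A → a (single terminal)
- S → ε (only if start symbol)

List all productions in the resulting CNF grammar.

TY → y; S → x; P → x; S → TY TY; S → P X0; X0 → TY X1; X1 → TY TY; P → TY X2; X2 → P S; P → S X3; X3 → P TY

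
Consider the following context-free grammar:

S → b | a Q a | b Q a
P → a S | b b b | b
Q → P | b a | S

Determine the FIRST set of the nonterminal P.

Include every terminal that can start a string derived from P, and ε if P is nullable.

We compute FIRST(P) using the standard algorithm.
FIRST(P) = {a, b}
FIRST(Q) = {a, b}
FIRST(S) = {a, b}
Therefore, FIRST(P) = {a, b}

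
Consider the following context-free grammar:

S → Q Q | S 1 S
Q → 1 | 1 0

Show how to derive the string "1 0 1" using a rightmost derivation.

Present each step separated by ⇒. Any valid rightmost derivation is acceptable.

S ⇒ Q Q ⇒ Q 1 ⇒ 1 0 1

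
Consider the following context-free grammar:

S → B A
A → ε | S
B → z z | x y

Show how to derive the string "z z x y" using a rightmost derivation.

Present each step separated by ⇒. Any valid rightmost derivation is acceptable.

S ⇒ B A ⇒ B S ⇒ B B A ⇒ B B ⇒ B x y ⇒ z z x y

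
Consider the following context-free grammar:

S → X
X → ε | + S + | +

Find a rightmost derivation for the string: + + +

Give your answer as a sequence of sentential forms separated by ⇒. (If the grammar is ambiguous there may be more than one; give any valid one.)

S ⇒ X ⇒ + S + ⇒ + X + ⇒ + + +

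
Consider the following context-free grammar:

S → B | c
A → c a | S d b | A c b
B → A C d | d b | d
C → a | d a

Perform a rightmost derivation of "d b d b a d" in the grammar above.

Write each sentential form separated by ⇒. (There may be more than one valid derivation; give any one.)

S ⇒ B ⇒ A C d ⇒ A a d ⇒ S d b a d ⇒ B d b a d ⇒ d b d b a d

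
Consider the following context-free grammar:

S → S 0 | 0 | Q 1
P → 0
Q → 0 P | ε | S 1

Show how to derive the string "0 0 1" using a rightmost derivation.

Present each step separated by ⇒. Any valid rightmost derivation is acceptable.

S ⇒ Q 1 ⇒ 0 P 1 ⇒ 0 0 1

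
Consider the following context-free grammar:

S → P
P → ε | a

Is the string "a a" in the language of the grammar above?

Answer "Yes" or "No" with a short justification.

No - no valid derivation exists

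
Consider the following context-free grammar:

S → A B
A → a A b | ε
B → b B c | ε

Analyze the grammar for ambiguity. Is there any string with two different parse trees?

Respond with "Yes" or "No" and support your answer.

No - the grammar is unambiguous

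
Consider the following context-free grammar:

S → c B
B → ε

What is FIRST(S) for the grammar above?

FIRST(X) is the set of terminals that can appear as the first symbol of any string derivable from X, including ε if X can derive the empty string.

We compute FIRST(S) using the standard algorithm.
FIRST(B) = {ε}
FIRST(S) = {c}
Therefore, FIRST(S) = {c}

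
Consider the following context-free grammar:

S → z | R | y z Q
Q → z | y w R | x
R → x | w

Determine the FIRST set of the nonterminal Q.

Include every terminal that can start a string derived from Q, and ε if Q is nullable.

We compute FIRST(Q) using the standard algorithm.
FIRST(Q) = {x, y, z}
FIRST(R) = {w, x}
FIRST(S) = {w, x, y, z}
Therefore, FIRST(Q) = {x, y, z}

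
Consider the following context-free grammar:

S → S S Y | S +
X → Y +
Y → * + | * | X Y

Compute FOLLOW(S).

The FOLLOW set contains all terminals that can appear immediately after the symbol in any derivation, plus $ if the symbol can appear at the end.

We compute FOLLOW(S) using the standard algorithm.
FOLLOW(S) starts with {$}.
FIRST(S) = {}
FIRST(X) = {*}
FIRST(Y) = {*}
FOLLOW(S) = {$, *, +}
FOLLOW(X) = {*}
FOLLOW(Y) = {$, *, +}
Therefore, FOLLOW(S) = {$, *, +}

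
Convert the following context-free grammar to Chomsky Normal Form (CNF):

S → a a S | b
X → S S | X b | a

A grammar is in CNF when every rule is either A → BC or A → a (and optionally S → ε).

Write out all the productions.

TA → a; S → b; TB → b; X → a; S → TA X0; X0 → TA S; X → S S; X → X TB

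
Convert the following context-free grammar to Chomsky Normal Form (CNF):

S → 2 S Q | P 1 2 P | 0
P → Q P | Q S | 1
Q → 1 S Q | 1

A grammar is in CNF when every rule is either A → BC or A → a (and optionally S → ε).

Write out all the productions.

T2 → 2; T1 → 1; S → 0; P → 1; Q → 1; S → T2 X0; X0 → S Q; S → P X1; X1 → T1 X2; X2 → T2 P; P → Q P; P → Q S; Q → T1 X3; X3 → S Q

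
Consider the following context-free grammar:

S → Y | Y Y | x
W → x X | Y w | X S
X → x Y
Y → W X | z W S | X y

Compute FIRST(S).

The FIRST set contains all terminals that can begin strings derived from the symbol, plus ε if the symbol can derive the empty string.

We compute FIRST(S) using the standard algorithm.
FIRST(S) = {x, z}
FIRST(W) = {x, z}
FIRST(X) = {x}
FIRST(Y) = {x, z}
Therefore, FIRST(S) = {x, z}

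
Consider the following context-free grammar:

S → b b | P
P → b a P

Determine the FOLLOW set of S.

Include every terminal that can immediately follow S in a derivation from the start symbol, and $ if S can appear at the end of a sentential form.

We compute FOLLOW(S) using the standard algorithm.
FOLLOW(S) starts with {$}.
FIRST(P) = {b}
FIRST(S) = {b}
FOLLOW(P) = {$}
FOLLOW(S) = {$}
Therefore, FOLLOW(S) = {$}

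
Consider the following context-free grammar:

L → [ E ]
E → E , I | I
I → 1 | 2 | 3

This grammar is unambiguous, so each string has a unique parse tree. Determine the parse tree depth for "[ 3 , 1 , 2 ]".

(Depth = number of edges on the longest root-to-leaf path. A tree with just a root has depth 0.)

5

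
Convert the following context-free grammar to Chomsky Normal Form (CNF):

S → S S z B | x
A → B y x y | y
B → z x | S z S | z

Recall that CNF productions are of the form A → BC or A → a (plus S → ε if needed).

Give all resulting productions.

TZ → z; S → x; TY → y; TX → x; A → y; B → z; S → S X0; X0 → S X1; X1 → TZ B; A → B X2; X2 → TY X3; X3 → TX TY; B → TZ TX; B → S X4; X4 → TZ S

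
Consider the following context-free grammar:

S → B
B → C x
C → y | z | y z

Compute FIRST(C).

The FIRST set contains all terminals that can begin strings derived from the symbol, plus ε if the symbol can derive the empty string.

We compute FIRST(C) using the standard algorithm.
FIRST(B) = {y, z}
FIRST(C) = {y, z}
FIRST(S) = {y, z}
Therefore, FIRST(C) = {y, z}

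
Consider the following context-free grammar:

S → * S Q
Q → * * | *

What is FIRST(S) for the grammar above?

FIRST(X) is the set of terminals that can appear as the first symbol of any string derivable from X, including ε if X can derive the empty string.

We compute FIRST(S) using the standard algorithm.
FIRST(Q) = {*}
FIRST(S) = {*}
Therefore, FIRST(S) = {*}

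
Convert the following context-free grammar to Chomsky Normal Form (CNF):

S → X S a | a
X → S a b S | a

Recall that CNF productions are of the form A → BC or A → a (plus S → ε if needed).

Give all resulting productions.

TA → a; S → a; TB → b; X → a; S → X X0; X0 → S TA; X → S X1; X1 → TA X2; X2 → TB S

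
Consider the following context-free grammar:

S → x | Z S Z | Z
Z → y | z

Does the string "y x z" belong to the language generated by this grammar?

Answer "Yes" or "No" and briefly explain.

Yes - a valid derivation exists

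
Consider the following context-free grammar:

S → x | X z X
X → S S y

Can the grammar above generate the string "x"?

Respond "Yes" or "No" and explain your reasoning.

Yes - a valid derivation exists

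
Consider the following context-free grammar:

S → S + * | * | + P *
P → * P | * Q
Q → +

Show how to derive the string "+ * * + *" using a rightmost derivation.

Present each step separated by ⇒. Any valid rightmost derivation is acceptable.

S ⇒ + P * ⇒ + * P * ⇒ + * * Q * ⇒ + * * + *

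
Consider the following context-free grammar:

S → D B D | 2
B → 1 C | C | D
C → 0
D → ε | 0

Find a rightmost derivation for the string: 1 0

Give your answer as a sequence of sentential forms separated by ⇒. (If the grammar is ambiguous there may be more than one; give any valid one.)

S ⇒ D B D ⇒ D B ⇒ D 1 C ⇒ D 1 0 ⇒ 1 0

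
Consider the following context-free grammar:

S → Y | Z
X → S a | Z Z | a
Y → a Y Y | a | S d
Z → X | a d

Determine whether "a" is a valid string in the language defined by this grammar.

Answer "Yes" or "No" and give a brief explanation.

Yes - a valid derivation exists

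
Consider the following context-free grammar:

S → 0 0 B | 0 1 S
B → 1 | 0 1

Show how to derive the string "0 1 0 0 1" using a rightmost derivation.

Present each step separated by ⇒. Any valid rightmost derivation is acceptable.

S ⇒ 0 1 S ⇒ 0 1 0 0 B ⇒ 0 1 0 0 1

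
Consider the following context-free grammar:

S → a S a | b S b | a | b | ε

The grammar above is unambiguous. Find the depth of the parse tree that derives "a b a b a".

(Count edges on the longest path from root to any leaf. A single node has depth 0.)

3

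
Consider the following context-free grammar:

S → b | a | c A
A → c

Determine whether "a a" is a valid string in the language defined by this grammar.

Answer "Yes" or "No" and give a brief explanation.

No - no valid derivation exists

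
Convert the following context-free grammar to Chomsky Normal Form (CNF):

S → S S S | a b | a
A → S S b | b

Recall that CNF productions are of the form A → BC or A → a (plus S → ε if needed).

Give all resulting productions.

TA → a; TB → b; S → a; A → b; S → S X0; X0 → S S; S → TA TB; A → S X1; X1 → S TB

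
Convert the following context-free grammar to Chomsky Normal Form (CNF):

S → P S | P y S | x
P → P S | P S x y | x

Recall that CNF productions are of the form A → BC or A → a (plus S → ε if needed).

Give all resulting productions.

TY → y; S → x; TX → x; P → x; S → P S; S → P X0; X0 → TY S; P → P S; P → P X1; X1 → S X2; X2 → TX TY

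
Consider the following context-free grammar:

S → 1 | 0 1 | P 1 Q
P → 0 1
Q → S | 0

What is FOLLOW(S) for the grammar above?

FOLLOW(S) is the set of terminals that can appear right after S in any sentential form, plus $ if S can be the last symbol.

We compute FOLLOW(S) using the standard algorithm.
FOLLOW(S) starts with {$}.
FIRST(P) = {0}
FIRST(Q) = {0, 1}
FIRST(S) = {0, 1}
FOLLOW(P) = {1}
FOLLOW(Q) = {$}
FOLLOW(S) = {$}
Therefore, FOLLOW(S) = {$}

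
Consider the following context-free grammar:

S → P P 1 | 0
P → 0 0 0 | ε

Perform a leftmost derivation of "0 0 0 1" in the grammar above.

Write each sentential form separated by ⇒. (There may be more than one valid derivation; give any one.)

S ⇒ P P 1 ⇒ 0 0 0 P 1 ⇒ 0 0 0 1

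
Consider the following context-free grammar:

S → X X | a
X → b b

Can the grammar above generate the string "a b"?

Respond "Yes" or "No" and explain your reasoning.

No - no valid derivation exists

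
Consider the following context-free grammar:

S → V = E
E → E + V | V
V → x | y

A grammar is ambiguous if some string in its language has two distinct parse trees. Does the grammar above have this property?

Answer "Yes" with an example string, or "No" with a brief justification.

No - the grammar is unambiguous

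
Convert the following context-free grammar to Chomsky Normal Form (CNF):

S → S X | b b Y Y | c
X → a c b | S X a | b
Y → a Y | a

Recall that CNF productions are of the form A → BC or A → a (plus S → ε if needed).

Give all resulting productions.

TB → b; S → c; TA → a; TC → c; X → b; Y → a; S → S X; S → TB X0; X0 → TB X1; X1 → Y Y; X → TA X2; X2 → TC TB; X → S X3; X3 → X TA; Y → TA Y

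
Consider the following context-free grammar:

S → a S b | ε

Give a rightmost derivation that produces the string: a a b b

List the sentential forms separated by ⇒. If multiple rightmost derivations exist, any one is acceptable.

S ⇒ a S b ⇒ a a S b b ⇒ a a b b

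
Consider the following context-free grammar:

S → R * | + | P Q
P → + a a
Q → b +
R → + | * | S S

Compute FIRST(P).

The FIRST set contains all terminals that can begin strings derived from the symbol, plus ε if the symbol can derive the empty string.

We compute FIRST(P) using the standard algorithm.
FIRST(P) = {+}
FIRST(Q) = {b}
FIRST(R) = {*, +}
FIRST(S) = {*, +}
Therefore, FIRST(P) = {+}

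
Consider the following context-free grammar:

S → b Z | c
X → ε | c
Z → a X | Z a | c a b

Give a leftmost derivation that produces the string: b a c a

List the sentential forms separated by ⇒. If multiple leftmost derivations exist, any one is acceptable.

S ⇒ b Z ⇒ b Z a ⇒ b a X a ⇒ b a c a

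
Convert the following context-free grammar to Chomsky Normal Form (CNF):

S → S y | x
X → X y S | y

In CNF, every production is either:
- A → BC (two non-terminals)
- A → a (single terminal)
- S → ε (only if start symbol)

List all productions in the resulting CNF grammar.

TY → y; S → x; X → y; S → S TY; X → X X0; X0 → TY S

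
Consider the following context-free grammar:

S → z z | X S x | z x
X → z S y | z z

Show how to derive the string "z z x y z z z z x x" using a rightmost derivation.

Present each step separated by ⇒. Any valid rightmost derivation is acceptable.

S ⇒ X S x ⇒ X X S x x ⇒ X X z z x x ⇒ X z z z z x x ⇒ z S y z z z z x x ⇒ z z x y z z z z x x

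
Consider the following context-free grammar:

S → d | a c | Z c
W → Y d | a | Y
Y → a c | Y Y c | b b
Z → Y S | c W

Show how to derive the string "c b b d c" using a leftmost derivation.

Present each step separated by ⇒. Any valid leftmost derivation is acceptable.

S ⇒ Z c ⇒ c W c ⇒ c Y d c ⇒ c b b d c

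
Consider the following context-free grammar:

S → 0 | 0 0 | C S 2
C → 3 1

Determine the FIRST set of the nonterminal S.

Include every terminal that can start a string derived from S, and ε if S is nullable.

We compute FIRST(S) using the standard algorithm.
FIRST(C) = {3}
FIRST(S) = {0, 3}
Therefore, FIRST(S) = {0, 3}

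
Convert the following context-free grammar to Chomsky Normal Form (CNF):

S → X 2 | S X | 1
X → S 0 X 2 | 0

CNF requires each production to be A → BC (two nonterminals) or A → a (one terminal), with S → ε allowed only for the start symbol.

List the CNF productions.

T2 → 2; S → 1; T0 → 0; X → 0; S → X T2; S → S X; X → S X0; X0 → T0 X1; X1 → X T2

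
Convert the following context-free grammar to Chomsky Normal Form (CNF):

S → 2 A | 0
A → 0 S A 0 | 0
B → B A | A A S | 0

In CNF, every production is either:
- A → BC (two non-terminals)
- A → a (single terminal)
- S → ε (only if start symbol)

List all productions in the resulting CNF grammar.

T2 → 2; S → 0; T0 → 0; A → 0; B → 0; S → T2 A; A → T0 X0; X0 → S X1; X1 → A T0; B → B A; B → A X2; X2 → A S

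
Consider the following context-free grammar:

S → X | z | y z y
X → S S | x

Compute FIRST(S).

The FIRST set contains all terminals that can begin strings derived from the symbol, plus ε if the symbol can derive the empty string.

We compute FIRST(S) using the standard algorithm.
FIRST(S) = {x, y, z}
FIRST(X) = {x, y, z}
Therefore, FIRST(S) = {x, y, z}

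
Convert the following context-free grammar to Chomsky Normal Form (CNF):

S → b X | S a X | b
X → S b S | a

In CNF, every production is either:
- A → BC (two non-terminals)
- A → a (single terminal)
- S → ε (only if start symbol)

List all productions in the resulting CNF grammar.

TB → b; TA → a; S → b; X → a; S → TB X; S → S X0; X0 → TA X; X → S X1; X1 → TB S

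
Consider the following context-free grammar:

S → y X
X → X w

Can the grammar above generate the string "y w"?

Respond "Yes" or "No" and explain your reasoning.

No - no valid derivation exists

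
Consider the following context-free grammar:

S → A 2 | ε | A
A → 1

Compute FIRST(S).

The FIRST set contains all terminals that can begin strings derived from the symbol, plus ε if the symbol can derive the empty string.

We compute FIRST(S) using the standard algorithm.
FIRST(A) = {1}
FIRST(S) = {1, ε}
Therefore, FIRST(S) = {1, ε}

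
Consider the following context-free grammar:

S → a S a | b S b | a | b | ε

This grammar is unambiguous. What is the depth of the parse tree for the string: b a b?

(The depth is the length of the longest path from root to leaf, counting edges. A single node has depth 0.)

2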